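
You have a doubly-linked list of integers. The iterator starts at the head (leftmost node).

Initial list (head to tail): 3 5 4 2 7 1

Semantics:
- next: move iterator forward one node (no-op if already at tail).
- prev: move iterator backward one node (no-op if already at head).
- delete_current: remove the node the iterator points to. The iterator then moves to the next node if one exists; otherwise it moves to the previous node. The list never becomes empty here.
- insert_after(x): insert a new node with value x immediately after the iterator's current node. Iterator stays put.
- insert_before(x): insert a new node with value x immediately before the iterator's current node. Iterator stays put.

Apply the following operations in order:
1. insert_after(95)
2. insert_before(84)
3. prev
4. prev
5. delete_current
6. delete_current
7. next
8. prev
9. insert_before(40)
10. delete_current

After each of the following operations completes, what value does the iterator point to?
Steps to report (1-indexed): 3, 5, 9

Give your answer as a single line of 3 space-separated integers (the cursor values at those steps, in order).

Answer: 84 3 95

Derivation:
After 1 (insert_after(95)): list=[3, 95, 5, 4, 2, 7, 1] cursor@3
After 2 (insert_before(84)): list=[84, 3, 95, 5, 4, 2, 7, 1] cursor@3
After 3 (prev): list=[84, 3, 95, 5, 4, 2, 7, 1] cursor@84
After 4 (prev): list=[84, 3, 95, 5, 4, 2, 7, 1] cursor@84
After 5 (delete_current): list=[3, 95, 5, 4, 2, 7, 1] cursor@3
After 6 (delete_current): list=[95, 5, 4, 2, 7, 1] cursor@95
After 7 (next): list=[95, 5, 4, 2, 7, 1] cursor@5
After 8 (prev): list=[95, 5, 4, 2, 7, 1] cursor@95
After 9 (insert_before(40)): list=[40, 95, 5, 4, 2, 7, 1] cursor@95
After 10 (delete_current): list=[40, 5, 4, 2, 7, 1] cursor@5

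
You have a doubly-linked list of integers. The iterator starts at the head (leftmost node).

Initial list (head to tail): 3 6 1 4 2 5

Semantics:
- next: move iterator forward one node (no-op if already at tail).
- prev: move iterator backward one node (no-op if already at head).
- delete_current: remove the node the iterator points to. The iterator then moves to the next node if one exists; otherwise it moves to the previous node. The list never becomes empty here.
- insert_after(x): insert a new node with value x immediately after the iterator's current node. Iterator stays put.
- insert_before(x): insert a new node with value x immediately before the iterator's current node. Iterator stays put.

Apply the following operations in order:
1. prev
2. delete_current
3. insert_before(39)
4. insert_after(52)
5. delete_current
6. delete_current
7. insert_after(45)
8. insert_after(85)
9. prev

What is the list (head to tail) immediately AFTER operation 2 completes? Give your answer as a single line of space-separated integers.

Answer: 6 1 4 2 5

Derivation:
After 1 (prev): list=[3, 6, 1, 4, 2, 5] cursor@3
After 2 (delete_current): list=[6, 1, 4, 2, 5] cursor@6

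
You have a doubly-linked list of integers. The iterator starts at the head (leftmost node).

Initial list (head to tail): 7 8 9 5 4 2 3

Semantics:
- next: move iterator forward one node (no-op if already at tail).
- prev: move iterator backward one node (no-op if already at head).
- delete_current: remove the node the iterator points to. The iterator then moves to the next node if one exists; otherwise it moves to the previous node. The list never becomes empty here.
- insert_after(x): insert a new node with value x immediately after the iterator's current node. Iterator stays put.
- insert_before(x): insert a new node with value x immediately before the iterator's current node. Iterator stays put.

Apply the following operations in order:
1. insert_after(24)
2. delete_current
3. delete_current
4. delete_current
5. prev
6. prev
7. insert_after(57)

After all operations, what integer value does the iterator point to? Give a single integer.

Answer: 9

Derivation:
After 1 (insert_after(24)): list=[7, 24, 8, 9, 5, 4, 2, 3] cursor@7
After 2 (delete_current): list=[24, 8, 9, 5, 4, 2, 3] cursor@24
After 3 (delete_current): list=[8, 9, 5, 4, 2, 3] cursor@8
After 4 (delete_current): list=[9, 5, 4, 2, 3] cursor@9
After 5 (prev): list=[9, 5, 4, 2, 3] cursor@9
After 6 (prev): list=[9, 5, 4, 2, 3] cursor@9
After 7 (insert_after(57)): list=[9, 57, 5, 4, 2, 3] cursor@9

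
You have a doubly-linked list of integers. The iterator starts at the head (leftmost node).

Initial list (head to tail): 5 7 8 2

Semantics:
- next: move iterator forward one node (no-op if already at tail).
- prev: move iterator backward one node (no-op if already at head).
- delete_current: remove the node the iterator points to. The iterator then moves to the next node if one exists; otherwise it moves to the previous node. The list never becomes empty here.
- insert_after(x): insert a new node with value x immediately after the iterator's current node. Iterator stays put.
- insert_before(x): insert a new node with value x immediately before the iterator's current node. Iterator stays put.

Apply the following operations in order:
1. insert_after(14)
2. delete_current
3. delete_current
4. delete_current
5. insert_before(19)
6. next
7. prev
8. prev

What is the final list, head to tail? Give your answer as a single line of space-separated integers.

After 1 (insert_after(14)): list=[5, 14, 7, 8, 2] cursor@5
After 2 (delete_current): list=[14, 7, 8, 2] cursor@14
After 3 (delete_current): list=[7, 8, 2] cursor@7
After 4 (delete_current): list=[8, 2] cursor@8
After 5 (insert_before(19)): list=[19, 8, 2] cursor@8
After 6 (next): list=[19, 8, 2] cursor@2
After 7 (prev): list=[19, 8, 2] cursor@8
After 8 (prev): list=[19, 8, 2] cursor@19

Answer: 19 8 2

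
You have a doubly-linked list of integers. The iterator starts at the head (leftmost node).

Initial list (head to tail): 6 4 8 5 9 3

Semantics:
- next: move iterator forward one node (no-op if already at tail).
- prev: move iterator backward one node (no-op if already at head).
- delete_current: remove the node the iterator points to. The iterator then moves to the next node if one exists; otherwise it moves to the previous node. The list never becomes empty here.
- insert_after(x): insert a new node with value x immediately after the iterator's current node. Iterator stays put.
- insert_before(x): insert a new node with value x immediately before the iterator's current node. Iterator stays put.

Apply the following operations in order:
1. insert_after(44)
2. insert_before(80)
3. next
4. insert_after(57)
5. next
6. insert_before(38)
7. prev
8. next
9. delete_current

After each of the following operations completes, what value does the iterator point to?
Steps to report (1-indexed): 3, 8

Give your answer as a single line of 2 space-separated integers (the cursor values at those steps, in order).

Answer: 44 57

Derivation:
After 1 (insert_after(44)): list=[6, 44, 4, 8, 5, 9, 3] cursor@6
After 2 (insert_before(80)): list=[80, 6, 44, 4, 8, 5, 9, 3] cursor@6
After 3 (next): list=[80, 6, 44, 4, 8, 5, 9, 3] cursor@44
After 4 (insert_after(57)): list=[80, 6, 44, 57, 4, 8, 5, 9, 3] cursor@44
After 5 (next): list=[80, 6, 44, 57, 4, 8, 5, 9, 3] cursor@57
After 6 (insert_before(38)): list=[80, 6, 44, 38, 57, 4, 8, 5, 9, 3] cursor@57
After 7 (prev): list=[80, 6, 44, 38, 57, 4, 8, 5, 9, 3] cursor@38
After 8 (next): list=[80, 6, 44, 38, 57, 4, 8, 5, 9, 3] cursor@57
After 9 (delete_current): list=[80, 6, 44, 38, 4, 8, 5, 9, 3] cursor@4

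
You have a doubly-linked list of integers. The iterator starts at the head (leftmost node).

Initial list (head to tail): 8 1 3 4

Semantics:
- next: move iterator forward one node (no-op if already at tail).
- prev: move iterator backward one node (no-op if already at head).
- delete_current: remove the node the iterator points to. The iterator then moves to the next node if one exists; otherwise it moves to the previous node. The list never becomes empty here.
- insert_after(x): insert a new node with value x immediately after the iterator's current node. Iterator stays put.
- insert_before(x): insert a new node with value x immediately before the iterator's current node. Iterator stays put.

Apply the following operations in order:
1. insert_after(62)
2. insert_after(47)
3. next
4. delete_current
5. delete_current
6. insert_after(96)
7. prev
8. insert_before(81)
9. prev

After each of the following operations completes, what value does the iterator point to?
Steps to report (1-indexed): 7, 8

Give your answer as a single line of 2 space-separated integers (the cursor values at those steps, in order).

After 1 (insert_after(62)): list=[8, 62, 1, 3, 4] cursor@8
After 2 (insert_after(47)): list=[8, 47, 62, 1, 3, 4] cursor@8
After 3 (next): list=[8, 47, 62, 1, 3, 4] cursor@47
After 4 (delete_current): list=[8, 62, 1, 3, 4] cursor@62
After 5 (delete_current): list=[8, 1, 3, 4] cursor@1
After 6 (insert_after(96)): list=[8, 1, 96, 3, 4] cursor@1
After 7 (prev): list=[8, 1, 96, 3, 4] cursor@8
After 8 (insert_before(81)): list=[81, 8, 1, 96, 3, 4] cursor@8
After 9 (prev): list=[81, 8, 1, 96, 3, 4] cursor@81

Answer: 8 8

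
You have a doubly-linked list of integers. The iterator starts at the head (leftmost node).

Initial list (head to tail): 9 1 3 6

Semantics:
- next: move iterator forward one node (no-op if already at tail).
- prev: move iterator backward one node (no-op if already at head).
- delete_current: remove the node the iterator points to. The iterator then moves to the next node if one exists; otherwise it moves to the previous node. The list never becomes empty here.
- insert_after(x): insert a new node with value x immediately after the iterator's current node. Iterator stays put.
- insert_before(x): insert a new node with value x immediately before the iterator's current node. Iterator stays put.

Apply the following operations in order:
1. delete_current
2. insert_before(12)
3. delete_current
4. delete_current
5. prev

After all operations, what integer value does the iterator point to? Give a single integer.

Answer: 12

Derivation:
After 1 (delete_current): list=[1, 3, 6] cursor@1
After 2 (insert_before(12)): list=[12, 1, 3, 6] cursor@1
After 3 (delete_current): list=[12, 3, 6] cursor@3
After 4 (delete_current): list=[12, 6] cursor@6
After 5 (prev): list=[12, 6] cursor@12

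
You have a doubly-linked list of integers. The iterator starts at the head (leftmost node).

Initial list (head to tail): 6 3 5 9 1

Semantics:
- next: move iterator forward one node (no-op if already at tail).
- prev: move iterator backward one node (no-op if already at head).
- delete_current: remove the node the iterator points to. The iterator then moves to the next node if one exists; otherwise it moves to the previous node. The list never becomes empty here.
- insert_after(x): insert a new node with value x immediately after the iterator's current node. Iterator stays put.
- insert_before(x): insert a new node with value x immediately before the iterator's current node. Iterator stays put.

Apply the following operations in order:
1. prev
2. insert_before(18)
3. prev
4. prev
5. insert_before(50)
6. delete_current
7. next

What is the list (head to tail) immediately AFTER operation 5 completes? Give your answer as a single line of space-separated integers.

Answer: 50 18 6 3 5 9 1

Derivation:
After 1 (prev): list=[6, 3, 5, 9, 1] cursor@6
After 2 (insert_before(18)): list=[18, 6, 3, 5, 9, 1] cursor@6
After 3 (prev): list=[18, 6, 3, 5, 9, 1] cursor@18
After 4 (prev): list=[18, 6, 3, 5, 9, 1] cursor@18
After 5 (insert_before(50)): list=[50, 18, 6, 3, 5, 9, 1] cursor@18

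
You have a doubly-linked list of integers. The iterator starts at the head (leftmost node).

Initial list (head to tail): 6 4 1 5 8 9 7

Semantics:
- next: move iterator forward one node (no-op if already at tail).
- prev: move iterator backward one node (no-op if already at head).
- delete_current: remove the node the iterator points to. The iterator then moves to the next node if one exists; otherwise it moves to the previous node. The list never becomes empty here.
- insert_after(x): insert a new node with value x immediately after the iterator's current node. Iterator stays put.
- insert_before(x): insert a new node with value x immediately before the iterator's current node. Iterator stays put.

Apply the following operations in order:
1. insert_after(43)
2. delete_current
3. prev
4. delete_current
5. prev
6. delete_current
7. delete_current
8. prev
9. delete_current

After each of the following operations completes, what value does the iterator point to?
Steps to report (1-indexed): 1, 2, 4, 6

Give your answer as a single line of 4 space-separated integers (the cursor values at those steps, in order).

After 1 (insert_after(43)): list=[6, 43, 4, 1, 5, 8, 9, 7] cursor@6
After 2 (delete_current): list=[43, 4, 1, 5, 8, 9, 7] cursor@43
After 3 (prev): list=[43, 4, 1, 5, 8, 9, 7] cursor@43
After 4 (delete_current): list=[4, 1, 5, 8, 9, 7] cursor@4
After 5 (prev): list=[4, 1, 5, 8, 9, 7] cursor@4
After 6 (delete_current): list=[1, 5, 8, 9, 7] cursor@1
After 7 (delete_current): list=[5, 8, 9, 7] cursor@5
After 8 (prev): list=[5, 8, 9, 7] cursor@5
After 9 (delete_current): list=[8, 9, 7] cursor@8

Answer: 6 43 4 1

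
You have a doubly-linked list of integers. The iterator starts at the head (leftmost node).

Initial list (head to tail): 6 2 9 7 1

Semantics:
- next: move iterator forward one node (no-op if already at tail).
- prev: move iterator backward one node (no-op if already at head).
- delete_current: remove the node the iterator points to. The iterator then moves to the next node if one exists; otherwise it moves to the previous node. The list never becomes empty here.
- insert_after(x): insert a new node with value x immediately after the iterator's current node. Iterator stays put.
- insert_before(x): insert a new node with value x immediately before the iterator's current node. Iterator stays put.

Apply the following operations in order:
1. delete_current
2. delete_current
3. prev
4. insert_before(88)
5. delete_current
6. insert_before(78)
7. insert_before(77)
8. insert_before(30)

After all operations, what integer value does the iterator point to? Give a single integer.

Answer: 7

Derivation:
After 1 (delete_current): list=[2, 9, 7, 1] cursor@2
After 2 (delete_current): list=[9, 7, 1] cursor@9
After 3 (prev): list=[9, 7, 1] cursor@9
After 4 (insert_before(88)): list=[88, 9, 7, 1] cursor@9
After 5 (delete_current): list=[88, 7, 1] cursor@7
After 6 (insert_before(78)): list=[88, 78, 7, 1] cursor@7
After 7 (insert_before(77)): list=[88, 78, 77, 7, 1] cursor@7
After 8 (insert_before(30)): list=[88, 78, 77, 30, 7, 1] cursor@7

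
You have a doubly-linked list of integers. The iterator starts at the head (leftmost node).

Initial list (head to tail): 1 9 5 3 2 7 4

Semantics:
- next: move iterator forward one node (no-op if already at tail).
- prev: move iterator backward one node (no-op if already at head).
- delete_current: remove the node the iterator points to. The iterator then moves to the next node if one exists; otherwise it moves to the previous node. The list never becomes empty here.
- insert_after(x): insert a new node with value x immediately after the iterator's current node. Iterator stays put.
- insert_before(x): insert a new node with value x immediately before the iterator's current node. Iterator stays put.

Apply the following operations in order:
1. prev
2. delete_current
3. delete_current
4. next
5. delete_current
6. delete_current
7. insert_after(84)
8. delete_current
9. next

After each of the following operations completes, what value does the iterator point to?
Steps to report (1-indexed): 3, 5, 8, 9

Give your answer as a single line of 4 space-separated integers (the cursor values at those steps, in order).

Answer: 5 2 84 4

Derivation:
After 1 (prev): list=[1, 9, 5, 3, 2, 7, 4] cursor@1
After 2 (delete_current): list=[9, 5, 3, 2, 7, 4] cursor@9
After 3 (delete_current): list=[5, 3, 2, 7, 4] cursor@5
After 4 (next): list=[5, 3, 2, 7, 4] cursor@3
After 5 (delete_current): list=[5, 2, 7, 4] cursor@2
After 6 (delete_current): list=[5, 7, 4] cursor@7
After 7 (insert_after(84)): list=[5, 7, 84, 4] cursor@7
After 8 (delete_current): list=[5, 84, 4] cursor@84
After 9 (next): list=[5, 84, 4] cursor@4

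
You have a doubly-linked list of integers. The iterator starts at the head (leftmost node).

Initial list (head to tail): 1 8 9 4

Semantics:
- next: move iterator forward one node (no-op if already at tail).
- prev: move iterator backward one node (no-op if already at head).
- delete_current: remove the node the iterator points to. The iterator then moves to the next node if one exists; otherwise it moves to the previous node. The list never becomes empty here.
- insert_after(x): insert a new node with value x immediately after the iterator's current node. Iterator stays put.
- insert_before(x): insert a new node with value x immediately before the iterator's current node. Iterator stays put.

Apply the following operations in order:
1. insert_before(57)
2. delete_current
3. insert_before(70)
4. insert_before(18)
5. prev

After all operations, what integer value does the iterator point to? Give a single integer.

After 1 (insert_before(57)): list=[57, 1, 8, 9, 4] cursor@1
After 2 (delete_current): list=[57, 8, 9, 4] cursor@8
After 3 (insert_before(70)): list=[57, 70, 8, 9, 4] cursor@8
After 4 (insert_before(18)): list=[57, 70, 18, 8, 9, 4] cursor@8
After 5 (prev): list=[57, 70, 18, 8, 9, 4] cursor@18

Answer: 18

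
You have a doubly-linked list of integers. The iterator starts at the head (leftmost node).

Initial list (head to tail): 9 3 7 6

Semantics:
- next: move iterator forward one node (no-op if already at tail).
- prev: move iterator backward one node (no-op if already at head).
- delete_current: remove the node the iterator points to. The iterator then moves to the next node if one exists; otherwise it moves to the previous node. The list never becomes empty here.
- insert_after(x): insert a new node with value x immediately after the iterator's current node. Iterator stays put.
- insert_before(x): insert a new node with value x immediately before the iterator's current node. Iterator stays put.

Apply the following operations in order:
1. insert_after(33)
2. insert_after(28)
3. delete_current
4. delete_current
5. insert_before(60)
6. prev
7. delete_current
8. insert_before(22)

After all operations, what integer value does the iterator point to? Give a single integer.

After 1 (insert_after(33)): list=[9, 33, 3, 7, 6] cursor@9
After 2 (insert_after(28)): list=[9, 28, 33, 3, 7, 6] cursor@9
After 3 (delete_current): list=[28, 33, 3, 7, 6] cursor@28
After 4 (delete_current): list=[33, 3, 7, 6] cursor@33
After 5 (insert_before(60)): list=[60, 33, 3, 7, 6] cursor@33
After 6 (prev): list=[60, 33, 3, 7, 6] cursor@60
After 7 (delete_current): list=[33, 3, 7, 6] cursor@33
After 8 (insert_before(22)): list=[22, 33, 3, 7, 6] cursor@33

Answer: 33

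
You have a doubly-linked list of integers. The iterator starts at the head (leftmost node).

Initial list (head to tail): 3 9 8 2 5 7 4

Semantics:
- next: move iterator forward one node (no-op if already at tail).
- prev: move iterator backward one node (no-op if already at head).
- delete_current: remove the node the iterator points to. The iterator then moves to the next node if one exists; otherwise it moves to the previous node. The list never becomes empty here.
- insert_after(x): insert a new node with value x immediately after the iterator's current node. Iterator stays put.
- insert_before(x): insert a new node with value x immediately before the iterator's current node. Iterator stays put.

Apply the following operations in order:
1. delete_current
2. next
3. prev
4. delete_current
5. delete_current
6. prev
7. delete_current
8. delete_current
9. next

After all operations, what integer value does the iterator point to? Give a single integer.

Answer: 4

Derivation:
After 1 (delete_current): list=[9, 8, 2, 5, 7, 4] cursor@9
After 2 (next): list=[9, 8, 2, 5, 7, 4] cursor@8
After 3 (prev): list=[9, 8, 2, 5, 7, 4] cursor@9
After 4 (delete_current): list=[8, 2, 5, 7, 4] cursor@8
After 5 (delete_current): list=[2, 5, 7, 4] cursor@2
After 6 (prev): list=[2, 5, 7, 4] cursor@2
After 7 (delete_current): list=[5, 7, 4] cursor@5
After 8 (delete_current): list=[7, 4] cursor@7
After 9 (next): list=[7, 4] cursor@4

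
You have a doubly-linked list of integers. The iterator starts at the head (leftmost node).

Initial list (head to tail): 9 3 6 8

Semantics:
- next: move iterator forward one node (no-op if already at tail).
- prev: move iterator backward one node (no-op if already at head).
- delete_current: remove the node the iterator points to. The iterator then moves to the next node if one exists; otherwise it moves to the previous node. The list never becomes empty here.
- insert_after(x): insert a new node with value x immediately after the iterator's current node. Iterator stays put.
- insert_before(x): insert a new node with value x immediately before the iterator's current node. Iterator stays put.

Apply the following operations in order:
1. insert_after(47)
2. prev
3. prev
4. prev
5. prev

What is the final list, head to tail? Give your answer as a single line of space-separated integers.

Answer: 9 47 3 6 8

Derivation:
After 1 (insert_after(47)): list=[9, 47, 3, 6, 8] cursor@9
After 2 (prev): list=[9, 47, 3, 6, 8] cursor@9
After 3 (prev): list=[9, 47, 3, 6, 8] cursor@9
After 4 (prev): list=[9, 47, 3, 6, 8] cursor@9
After 5 (prev): list=[9, 47, 3, 6, 8] cursor@9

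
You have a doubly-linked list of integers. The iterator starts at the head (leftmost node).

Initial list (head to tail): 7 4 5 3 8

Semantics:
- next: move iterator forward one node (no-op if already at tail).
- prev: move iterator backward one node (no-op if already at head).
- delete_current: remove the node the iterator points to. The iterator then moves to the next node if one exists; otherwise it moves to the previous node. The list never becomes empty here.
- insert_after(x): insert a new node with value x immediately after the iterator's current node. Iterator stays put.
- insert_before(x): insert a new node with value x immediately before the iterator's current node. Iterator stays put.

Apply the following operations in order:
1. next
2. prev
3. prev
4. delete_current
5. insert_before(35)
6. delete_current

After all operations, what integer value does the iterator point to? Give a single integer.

After 1 (next): list=[7, 4, 5, 3, 8] cursor@4
After 2 (prev): list=[7, 4, 5, 3, 8] cursor@7
After 3 (prev): list=[7, 4, 5, 3, 8] cursor@7
After 4 (delete_current): list=[4, 5, 3, 8] cursor@4
After 5 (insert_before(35)): list=[35, 4, 5, 3, 8] cursor@4
After 6 (delete_current): list=[35, 5, 3, 8] cursor@5

Answer: 5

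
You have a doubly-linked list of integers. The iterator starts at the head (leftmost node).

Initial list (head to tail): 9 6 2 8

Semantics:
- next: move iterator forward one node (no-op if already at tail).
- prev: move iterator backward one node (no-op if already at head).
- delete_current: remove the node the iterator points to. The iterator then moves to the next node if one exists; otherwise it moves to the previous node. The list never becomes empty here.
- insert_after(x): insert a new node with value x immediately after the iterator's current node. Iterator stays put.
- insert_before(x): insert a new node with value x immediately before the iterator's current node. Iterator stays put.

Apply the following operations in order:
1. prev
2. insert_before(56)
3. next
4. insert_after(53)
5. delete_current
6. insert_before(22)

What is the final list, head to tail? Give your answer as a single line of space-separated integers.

Answer: 56 9 22 53 2 8

Derivation:
After 1 (prev): list=[9, 6, 2, 8] cursor@9
After 2 (insert_before(56)): list=[56, 9, 6, 2, 8] cursor@9
After 3 (next): list=[56, 9, 6, 2, 8] cursor@6
After 4 (insert_after(53)): list=[56, 9, 6, 53, 2, 8] cursor@6
After 5 (delete_current): list=[56, 9, 53, 2, 8] cursor@53
After 6 (insert_before(22)): list=[56, 9, 22, 53, 2, 8] cursor@53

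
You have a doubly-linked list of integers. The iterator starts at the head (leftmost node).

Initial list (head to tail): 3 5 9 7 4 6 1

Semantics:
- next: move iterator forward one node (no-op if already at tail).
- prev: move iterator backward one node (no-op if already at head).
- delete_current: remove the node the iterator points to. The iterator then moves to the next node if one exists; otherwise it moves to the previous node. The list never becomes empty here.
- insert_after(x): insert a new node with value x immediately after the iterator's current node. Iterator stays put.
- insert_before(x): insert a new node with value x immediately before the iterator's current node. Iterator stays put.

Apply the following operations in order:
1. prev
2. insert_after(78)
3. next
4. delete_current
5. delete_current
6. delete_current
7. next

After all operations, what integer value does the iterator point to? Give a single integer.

Answer: 4

Derivation:
After 1 (prev): list=[3, 5, 9, 7, 4, 6, 1] cursor@3
After 2 (insert_after(78)): list=[3, 78, 5, 9, 7, 4, 6, 1] cursor@3
After 3 (next): list=[3, 78, 5, 9, 7, 4, 6, 1] cursor@78
After 4 (delete_current): list=[3, 5, 9, 7, 4, 6, 1] cursor@5
After 5 (delete_current): list=[3, 9, 7, 4, 6, 1] cursor@9
After 6 (delete_current): list=[3, 7, 4, 6, 1] cursor@7
After 7 (next): list=[3, 7, 4, 6, 1] cursor@4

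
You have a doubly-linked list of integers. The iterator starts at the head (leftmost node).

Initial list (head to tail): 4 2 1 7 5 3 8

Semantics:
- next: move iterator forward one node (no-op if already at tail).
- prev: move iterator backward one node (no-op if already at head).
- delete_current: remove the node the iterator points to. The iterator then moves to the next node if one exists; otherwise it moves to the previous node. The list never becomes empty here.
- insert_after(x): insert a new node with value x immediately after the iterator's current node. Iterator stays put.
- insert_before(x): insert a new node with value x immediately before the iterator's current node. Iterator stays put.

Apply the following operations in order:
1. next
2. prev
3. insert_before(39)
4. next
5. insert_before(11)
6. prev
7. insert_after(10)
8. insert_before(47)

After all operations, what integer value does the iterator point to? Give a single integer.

After 1 (next): list=[4, 2, 1, 7, 5, 3, 8] cursor@2
After 2 (prev): list=[4, 2, 1, 7, 5, 3, 8] cursor@4
After 3 (insert_before(39)): list=[39, 4, 2, 1, 7, 5, 3, 8] cursor@4
After 4 (next): list=[39, 4, 2, 1, 7, 5, 3, 8] cursor@2
After 5 (insert_before(11)): list=[39, 4, 11, 2, 1, 7, 5, 3, 8] cursor@2
After 6 (prev): list=[39, 4, 11, 2, 1, 7, 5, 3, 8] cursor@11
After 7 (insert_after(10)): list=[39, 4, 11, 10, 2, 1, 7, 5, 3, 8] cursor@11
After 8 (insert_before(47)): list=[39, 4, 47, 11, 10, 2, 1, 7, 5, 3, 8] cursor@11

Answer: 11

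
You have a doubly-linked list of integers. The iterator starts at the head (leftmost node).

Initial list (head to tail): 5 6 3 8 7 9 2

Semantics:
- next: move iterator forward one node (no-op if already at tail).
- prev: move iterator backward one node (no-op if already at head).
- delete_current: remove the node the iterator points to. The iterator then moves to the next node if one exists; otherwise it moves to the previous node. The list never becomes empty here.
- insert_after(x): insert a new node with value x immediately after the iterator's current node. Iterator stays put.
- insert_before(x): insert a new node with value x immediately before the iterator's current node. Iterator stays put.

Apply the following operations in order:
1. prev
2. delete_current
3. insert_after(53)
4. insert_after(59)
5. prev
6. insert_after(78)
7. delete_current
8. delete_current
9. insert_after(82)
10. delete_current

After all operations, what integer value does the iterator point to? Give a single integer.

Answer: 82

Derivation:
After 1 (prev): list=[5, 6, 3, 8, 7, 9, 2] cursor@5
After 2 (delete_current): list=[6, 3, 8, 7, 9, 2] cursor@6
After 3 (insert_after(53)): list=[6, 53, 3, 8, 7, 9, 2] cursor@6
After 4 (insert_after(59)): list=[6, 59, 53, 3, 8, 7, 9, 2] cursor@6
After 5 (prev): list=[6, 59, 53, 3, 8, 7, 9, 2] cursor@6
After 6 (insert_after(78)): list=[6, 78, 59, 53, 3, 8, 7, 9, 2] cursor@6
After 7 (delete_current): list=[78, 59, 53, 3, 8, 7, 9, 2] cursor@78
After 8 (delete_current): list=[59, 53, 3, 8, 7, 9, 2] cursor@59
After 9 (insert_after(82)): list=[59, 82, 53, 3, 8, 7, 9, 2] cursor@59
After 10 (delete_current): list=[82, 53, 3, 8, 7, 9, 2] cursor@82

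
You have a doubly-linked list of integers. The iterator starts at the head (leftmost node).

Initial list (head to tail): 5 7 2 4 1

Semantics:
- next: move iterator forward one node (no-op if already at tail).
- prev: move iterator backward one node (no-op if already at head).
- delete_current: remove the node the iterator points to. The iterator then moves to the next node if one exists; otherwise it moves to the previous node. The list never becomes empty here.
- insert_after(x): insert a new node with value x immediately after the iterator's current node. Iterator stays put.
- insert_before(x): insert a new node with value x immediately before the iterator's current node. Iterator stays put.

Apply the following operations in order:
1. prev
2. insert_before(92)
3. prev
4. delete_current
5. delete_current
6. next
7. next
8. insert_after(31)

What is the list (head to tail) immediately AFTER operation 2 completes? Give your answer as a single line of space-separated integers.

Answer: 92 5 7 2 4 1

Derivation:
After 1 (prev): list=[5, 7, 2, 4, 1] cursor@5
After 2 (insert_before(92)): list=[92, 5, 7, 2, 4, 1] cursor@5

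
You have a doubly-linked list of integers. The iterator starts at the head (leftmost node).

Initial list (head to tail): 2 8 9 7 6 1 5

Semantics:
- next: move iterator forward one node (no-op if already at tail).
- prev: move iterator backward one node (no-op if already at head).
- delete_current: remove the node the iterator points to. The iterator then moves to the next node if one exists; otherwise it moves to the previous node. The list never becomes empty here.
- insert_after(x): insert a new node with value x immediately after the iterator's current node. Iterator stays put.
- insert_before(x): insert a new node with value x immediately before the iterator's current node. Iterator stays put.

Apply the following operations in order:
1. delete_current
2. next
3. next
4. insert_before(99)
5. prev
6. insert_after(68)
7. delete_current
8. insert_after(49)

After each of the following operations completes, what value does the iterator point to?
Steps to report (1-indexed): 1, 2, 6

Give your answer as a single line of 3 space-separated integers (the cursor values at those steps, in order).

Answer: 8 9 99

Derivation:
After 1 (delete_current): list=[8, 9, 7, 6, 1, 5] cursor@8
After 2 (next): list=[8, 9, 7, 6, 1, 5] cursor@9
After 3 (next): list=[8, 9, 7, 6, 1, 5] cursor@7
After 4 (insert_before(99)): list=[8, 9, 99, 7, 6, 1, 5] cursor@7
After 5 (prev): list=[8, 9, 99, 7, 6, 1, 5] cursor@99
After 6 (insert_after(68)): list=[8, 9, 99, 68, 7, 6, 1, 5] cursor@99
After 7 (delete_current): list=[8, 9, 68, 7, 6, 1, 5] cursor@68
After 8 (insert_after(49)): list=[8, 9, 68, 49, 7, 6, 1, 5] cursor@68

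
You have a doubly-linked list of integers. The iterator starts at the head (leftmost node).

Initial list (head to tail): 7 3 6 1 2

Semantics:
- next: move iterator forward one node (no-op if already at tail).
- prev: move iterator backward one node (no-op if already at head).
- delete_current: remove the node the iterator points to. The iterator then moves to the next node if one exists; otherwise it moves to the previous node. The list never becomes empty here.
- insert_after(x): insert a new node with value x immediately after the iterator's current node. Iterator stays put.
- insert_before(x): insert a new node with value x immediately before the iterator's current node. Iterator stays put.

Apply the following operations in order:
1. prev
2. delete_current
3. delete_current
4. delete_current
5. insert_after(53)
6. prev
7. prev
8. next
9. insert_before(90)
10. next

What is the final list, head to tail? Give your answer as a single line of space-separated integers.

Answer: 1 90 53 2

Derivation:
After 1 (prev): list=[7, 3, 6, 1, 2] cursor@7
After 2 (delete_current): list=[3, 6, 1, 2] cursor@3
After 3 (delete_current): list=[6, 1, 2] cursor@6
After 4 (delete_current): list=[1, 2] cursor@1
After 5 (insert_after(53)): list=[1, 53, 2] cursor@1
After 6 (prev): list=[1, 53, 2] cursor@1
After 7 (prev): list=[1, 53, 2] cursor@1
After 8 (next): list=[1, 53, 2] cursor@53
After 9 (insert_before(90)): list=[1, 90, 53, 2] cursor@53
After 10 (next): list=[1, 90, 53, 2] cursor@2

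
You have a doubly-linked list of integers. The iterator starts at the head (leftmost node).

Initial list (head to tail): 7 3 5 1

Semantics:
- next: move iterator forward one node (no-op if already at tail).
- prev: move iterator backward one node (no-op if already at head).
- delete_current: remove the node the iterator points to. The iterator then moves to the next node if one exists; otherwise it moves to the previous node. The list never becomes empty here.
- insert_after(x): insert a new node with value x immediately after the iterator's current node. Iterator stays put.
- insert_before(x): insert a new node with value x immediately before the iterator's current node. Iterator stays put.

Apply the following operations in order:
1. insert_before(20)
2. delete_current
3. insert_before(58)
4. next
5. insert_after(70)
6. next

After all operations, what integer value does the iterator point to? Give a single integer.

After 1 (insert_before(20)): list=[20, 7, 3, 5, 1] cursor@7
After 2 (delete_current): list=[20, 3, 5, 1] cursor@3
After 3 (insert_before(58)): list=[20, 58, 3, 5, 1] cursor@3
After 4 (next): list=[20, 58, 3, 5, 1] cursor@5
After 5 (insert_after(70)): list=[20, 58, 3, 5, 70, 1] cursor@5
After 6 (next): list=[20, 58, 3, 5, 70, 1] cursor@70

Answer: 70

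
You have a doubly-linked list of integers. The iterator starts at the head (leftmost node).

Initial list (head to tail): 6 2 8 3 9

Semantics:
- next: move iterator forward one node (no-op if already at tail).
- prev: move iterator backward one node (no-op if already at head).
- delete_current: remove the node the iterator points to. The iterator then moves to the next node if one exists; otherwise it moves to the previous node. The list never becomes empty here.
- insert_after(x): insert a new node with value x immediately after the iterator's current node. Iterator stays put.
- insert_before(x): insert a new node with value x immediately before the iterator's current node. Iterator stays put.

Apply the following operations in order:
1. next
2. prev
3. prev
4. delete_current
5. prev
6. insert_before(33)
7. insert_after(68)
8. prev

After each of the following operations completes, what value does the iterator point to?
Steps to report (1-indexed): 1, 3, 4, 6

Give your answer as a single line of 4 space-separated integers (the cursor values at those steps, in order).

Answer: 2 6 2 2

Derivation:
After 1 (next): list=[6, 2, 8, 3, 9] cursor@2
After 2 (prev): list=[6, 2, 8, 3, 9] cursor@6
After 3 (prev): list=[6, 2, 8, 3, 9] cursor@6
After 4 (delete_current): list=[2, 8, 3, 9] cursor@2
After 5 (prev): list=[2, 8, 3, 9] cursor@2
After 6 (insert_before(33)): list=[33, 2, 8, 3, 9] cursor@2
After 7 (insert_after(68)): list=[33, 2, 68, 8, 3, 9] cursor@2
After 8 (prev): list=[33, 2, 68, 8, 3, 9] cursor@33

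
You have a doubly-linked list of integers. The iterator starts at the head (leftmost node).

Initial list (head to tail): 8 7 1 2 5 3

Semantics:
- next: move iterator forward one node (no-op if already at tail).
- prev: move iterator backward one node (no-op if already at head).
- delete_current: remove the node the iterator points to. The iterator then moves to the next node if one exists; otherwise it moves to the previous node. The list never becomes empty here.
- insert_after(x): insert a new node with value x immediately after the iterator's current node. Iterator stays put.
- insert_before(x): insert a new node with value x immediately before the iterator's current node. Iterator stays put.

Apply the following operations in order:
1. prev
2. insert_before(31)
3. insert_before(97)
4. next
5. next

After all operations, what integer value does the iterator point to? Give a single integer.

After 1 (prev): list=[8, 7, 1, 2, 5, 3] cursor@8
After 2 (insert_before(31)): list=[31, 8, 7, 1, 2, 5, 3] cursor@8
After 3 (insert_before(97)): list=[31, 97, 8, 7, 1, 2, 5, 3] cursor@8
After 4 (next): list=[31, 97, 8, 7, 1, 2, 5, 3] cursor@7
After 5 (next): list=[31, 97, 8, 7, 1, 2, 5, 3] cursor@1

Answer: 1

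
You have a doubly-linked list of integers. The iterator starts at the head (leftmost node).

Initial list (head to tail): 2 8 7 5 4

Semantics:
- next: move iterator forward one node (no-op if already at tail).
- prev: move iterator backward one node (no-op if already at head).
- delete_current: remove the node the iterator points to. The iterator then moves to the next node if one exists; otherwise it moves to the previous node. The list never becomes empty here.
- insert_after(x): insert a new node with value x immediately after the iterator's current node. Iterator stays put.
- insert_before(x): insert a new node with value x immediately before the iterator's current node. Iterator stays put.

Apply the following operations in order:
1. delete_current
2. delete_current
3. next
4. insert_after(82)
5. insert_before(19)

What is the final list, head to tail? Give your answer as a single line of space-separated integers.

Answer: 7 19 5 82 4

Derivation:
After 1 (delete_current): list=[8, 7, 5, 4] cursor@8
After 2 (delete_current): list=[7, 5, 4] cursor@7
After 3 (next): list=[7, 5, 4] cursor@5
After 4 (insert_after(82)): list=[7, 5, 82, 4] cursor@5
After 5 (insert_before(19)): list=[7, 19, 5, 82, 4] cursor@5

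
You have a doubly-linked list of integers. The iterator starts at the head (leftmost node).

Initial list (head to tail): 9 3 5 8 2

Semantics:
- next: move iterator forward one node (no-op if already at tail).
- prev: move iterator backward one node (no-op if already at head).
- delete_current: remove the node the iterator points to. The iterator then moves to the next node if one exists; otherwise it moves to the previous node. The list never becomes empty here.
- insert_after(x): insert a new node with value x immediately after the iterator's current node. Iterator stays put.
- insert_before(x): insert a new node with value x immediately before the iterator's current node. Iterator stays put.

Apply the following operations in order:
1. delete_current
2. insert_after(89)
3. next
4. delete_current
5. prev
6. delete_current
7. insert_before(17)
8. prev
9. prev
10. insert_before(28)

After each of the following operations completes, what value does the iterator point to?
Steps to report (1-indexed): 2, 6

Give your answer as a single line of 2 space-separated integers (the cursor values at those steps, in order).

Answer: 3 5

Derivation:
After 1 (delete_current): list=[3, 5, 8, 2] cursor@3
After 2 (insert_after(89)): list=[3, 89, 5, 8, 2] cursor@3
After 3 (next): list=[3, 89, 5, 8, 2] cursor@89
After 4 (delete_current): list=[3, 5, 8, 2] cursor@5
After 5 (prev): list=[3, 5, 8, 2] cursor@3
After 6 (delete_current): list=[5, 8, 2] cursor@5
After 7 (insert_before(17)): list=[17, 5, 8, 2] cursor@5
After 8 (prev): list=[17, 5, 8, 2] cursor@17
After 9 (prev): list=[17, 5, 8, 2] cursor@17
After 10 (insert_before(28)): list=[28, 17, 5, 8, 2] cursor@17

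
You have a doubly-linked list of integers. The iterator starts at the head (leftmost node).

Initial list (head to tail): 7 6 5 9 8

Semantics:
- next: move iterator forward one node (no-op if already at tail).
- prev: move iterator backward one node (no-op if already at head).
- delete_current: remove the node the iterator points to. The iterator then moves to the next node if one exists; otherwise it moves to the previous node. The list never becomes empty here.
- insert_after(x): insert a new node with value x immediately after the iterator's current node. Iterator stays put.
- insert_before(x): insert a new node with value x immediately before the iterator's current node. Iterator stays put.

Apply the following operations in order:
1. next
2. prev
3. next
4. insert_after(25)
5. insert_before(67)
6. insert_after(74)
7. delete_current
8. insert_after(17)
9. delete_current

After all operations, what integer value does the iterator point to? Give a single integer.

After 1 (next): list=[7, 6, 5, 9, 8] cursor@6
After 2 (prev): list=[7, 6, 5, 9, 8] cursor@7
After 3 (next): list=[7, 6, 5, 9, 8] cursor@6
After 4 (insert_after(25)): list=[7, 6, 25, 5, 9, 8] cursor@6
After 5 (insert_before(67)): list=[7, 67, 6, 25, 5, 9, 8] cursor@6
After 6 (insert_after(74)): list=[7, 67, 6, 74, 25, 5, 9, 8] cursor@6
After 7 (delete_current): list=[7, 67, 74, 25, 5, 9, 8] cursor@74
After 8 (insert_after(17)): list=[7, 67, 74, 17, 25, 5, 9, 8] cursor@74
After 9 (delete_current): list=[7, 67, 17, 25, 5, 9, 8] cursor@17

Answer: 17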